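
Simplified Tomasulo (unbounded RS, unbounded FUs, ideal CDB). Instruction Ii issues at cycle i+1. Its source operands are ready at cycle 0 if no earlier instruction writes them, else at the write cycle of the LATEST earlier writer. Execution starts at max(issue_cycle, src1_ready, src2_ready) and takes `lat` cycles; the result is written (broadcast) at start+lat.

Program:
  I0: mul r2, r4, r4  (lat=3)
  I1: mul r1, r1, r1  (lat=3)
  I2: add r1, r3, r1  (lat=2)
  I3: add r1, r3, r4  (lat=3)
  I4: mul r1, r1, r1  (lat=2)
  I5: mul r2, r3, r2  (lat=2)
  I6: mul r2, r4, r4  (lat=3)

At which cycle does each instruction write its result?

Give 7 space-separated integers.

I0 mul r2: issue@1 deps=(None,None) exec_start@1 write@4
I1 mul r1: issue@2 deps=(None,None) exec_start@2 write@5
I2 add r1: issue@3 deps=(None,1) exec_start@5 write@7
I3 add r1: issue@4 deps=(None,None) exec_start@4 write@7
I4 mul r1: issue@5 deps=(3,3) exec_start@7 write@9
I5 mul r2: issue@6 deps=(None,0) exec_start@6 write@8
I6 mul r2: issue@7 deps=(None,None) exec_start@7 write@10

Answer: 4 5 7 7 9 8 10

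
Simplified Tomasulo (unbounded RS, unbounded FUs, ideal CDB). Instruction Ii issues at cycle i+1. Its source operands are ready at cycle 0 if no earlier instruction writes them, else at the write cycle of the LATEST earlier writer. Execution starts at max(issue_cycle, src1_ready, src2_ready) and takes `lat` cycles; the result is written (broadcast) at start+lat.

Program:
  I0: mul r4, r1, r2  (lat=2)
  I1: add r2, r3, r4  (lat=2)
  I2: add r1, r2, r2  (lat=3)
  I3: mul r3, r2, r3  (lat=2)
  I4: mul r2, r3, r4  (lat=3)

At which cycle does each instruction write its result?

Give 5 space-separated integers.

Answer: 3 5 8 7 10

Derivation:
I0 mul r4: issue@1 deps=(None,None) exec_start@1 write@3
I1 add r2: issue@2 deps=(None,0) exec_start@3 write@5
I2 add r1: issue@3 deps=(1,1) exec_start@5 write@8
I3 mul r3: issue@4 deps=(1,None) exec_start@5 write@7
I4 mul r2: issue@5 deps=(3,0) exec_start@7 write@10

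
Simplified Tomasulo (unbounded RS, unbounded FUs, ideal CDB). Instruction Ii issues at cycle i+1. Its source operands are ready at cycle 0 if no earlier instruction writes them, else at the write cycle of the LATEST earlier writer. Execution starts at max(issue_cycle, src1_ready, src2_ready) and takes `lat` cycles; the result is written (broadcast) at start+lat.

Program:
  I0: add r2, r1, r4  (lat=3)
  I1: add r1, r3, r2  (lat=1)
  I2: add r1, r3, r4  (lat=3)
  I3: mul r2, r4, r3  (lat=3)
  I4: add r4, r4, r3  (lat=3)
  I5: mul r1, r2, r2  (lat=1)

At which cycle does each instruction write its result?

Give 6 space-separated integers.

Answer: 4 5 6 7 8 8

Derivation:
I0 add r2: issue@1 deps=(None,None) exec_start@1 write@4
I1 add r1: issue@2 deps=(None,0) exec_start@4 write@5
I2 add r1: issue@3 deps=(None,None) exec_start@3 write@6
I3 mul r2: issue@4 deps=(None,None) exec_start@4 write@7
I4 add r4: issue@5 deps=(None,None) exec_start@5 write@8
I5 mul r1: issue@6 deps=(3,3) exec_start@7 write@8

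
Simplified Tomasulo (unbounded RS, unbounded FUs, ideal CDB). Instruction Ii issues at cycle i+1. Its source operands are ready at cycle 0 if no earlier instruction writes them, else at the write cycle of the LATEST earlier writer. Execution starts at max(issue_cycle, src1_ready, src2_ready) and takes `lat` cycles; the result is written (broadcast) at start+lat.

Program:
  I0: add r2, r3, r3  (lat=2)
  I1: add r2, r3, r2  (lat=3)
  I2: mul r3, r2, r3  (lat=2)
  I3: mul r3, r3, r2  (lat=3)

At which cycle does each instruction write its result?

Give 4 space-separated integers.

Answer: 3 6 8 11

Derivation:
I0 add r2: issue@1 deps=(None,None) exec_start@1 write@3
I1 add r2: issue@2 deps=(None,0) exec_start@3 write@6
I2 mul r3: issue@3 deps=(1,None) exec_start@6 write@8
I3 mul r3: issue@4 deps=(2,1) exec_start@8 write@11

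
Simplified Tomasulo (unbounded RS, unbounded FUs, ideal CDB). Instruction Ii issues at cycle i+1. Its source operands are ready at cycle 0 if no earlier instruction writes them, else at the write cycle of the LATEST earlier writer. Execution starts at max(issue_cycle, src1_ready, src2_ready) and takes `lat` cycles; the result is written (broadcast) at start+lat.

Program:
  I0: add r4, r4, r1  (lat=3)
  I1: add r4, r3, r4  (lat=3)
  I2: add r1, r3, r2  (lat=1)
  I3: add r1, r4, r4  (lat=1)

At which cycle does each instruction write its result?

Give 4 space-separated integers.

Answer: 4 7 4 8

Derivation:
I0 add r4: issue@1 deps=(None,None) exec_start@1 write@4
I1 add r4: issue@2 deps=(None,0) exec_start@4 write@7
I2 add r1: issue@3 deps=(None,None) exec_start@3 write@4
I3 add r1: issue@4 deps=(1,1) exec_start@7 write@8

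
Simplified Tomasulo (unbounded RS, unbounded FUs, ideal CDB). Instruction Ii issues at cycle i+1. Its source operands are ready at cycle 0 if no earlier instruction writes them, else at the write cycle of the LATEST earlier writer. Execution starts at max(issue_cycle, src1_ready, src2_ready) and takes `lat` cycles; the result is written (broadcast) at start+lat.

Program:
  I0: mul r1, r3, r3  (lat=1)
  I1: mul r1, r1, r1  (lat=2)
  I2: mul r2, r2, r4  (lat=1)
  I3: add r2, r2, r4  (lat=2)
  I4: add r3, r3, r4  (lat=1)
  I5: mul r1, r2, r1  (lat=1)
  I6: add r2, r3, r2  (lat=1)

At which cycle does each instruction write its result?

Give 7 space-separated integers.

I0 mul r1: issue@1 deps=(None,None) exec_start@1 write@2
I1 mul r1: issue@2 deps=(0,0) exec_start@2 write@4
I2 mul r2: issue@3 deps=(None,None) exec_start@3 write@4
I3 add r2: issue@4 deps=(2,None) exec_start@4 write@6
I4 add r3: issue@5 deps=(None,None) exec_start@5 write@6
I5 mul r1: issue@6 deps=(3,1) exec_start@6 write@7
I6 add r2: issue@7 deps=(4,3) exec_start@7 write@8

Answer: 2 4 4 6 6 7 8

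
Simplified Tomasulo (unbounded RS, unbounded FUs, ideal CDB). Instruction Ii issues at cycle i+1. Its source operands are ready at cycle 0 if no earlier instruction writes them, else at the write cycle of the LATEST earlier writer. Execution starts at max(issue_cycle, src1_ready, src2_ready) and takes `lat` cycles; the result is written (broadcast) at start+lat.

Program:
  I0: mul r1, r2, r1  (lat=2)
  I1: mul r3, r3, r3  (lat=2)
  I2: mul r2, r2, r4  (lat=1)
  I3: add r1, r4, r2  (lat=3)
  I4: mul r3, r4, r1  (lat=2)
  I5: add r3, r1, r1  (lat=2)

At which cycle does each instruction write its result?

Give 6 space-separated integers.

I0 mul r1: issue@1 deps=(None,None) exec_start@1 write@3
I1 mul r3: issue@2 deps=(None,None) exec_start@2 write@4
I2 mul r2: issue@3 deps=(None,None) exec_start@3 write@4
I3 add r1: issue@4 deps=(None,2) exec_start@4 write@7
I4 mul r3: issue@5 deps=(None,3) exec_start@7 write@9
I5 add r3: issue@6 deps=(3,3) exec_start@7 write@9

Answer: 3 4 4 7 9 9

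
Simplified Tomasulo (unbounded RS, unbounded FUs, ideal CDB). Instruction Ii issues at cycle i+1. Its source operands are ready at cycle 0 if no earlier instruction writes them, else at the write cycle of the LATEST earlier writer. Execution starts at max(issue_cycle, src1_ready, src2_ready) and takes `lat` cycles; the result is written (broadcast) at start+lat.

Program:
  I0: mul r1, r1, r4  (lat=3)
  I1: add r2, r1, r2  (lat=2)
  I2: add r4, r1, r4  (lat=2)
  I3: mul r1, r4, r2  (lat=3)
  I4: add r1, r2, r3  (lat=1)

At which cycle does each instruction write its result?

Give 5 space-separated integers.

Answer: 4 6 6 9 7

Derivation:
I0 mul r1: issue@1 deps=(None,None) exec_start@1 write@4
I1 add r2: issue@2 deps=(0,None) exec_start@4 write@6
I2 add r4: issue@3 deps=(0,None) exec_start@4 write@6
I3 mul r1: issue@4 deps=(2,1) exec_start@6 write@9
I4 add r1: issue@5 deps=(1,None) exec_start@6 write@7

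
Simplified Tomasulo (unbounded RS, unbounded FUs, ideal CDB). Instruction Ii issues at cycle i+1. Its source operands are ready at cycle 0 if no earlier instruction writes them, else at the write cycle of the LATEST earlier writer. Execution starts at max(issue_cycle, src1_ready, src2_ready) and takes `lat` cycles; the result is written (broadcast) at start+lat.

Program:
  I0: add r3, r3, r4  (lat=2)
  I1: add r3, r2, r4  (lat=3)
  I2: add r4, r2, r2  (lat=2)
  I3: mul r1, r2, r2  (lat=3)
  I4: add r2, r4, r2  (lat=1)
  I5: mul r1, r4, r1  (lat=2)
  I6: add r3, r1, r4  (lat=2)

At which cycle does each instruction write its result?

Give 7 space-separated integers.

I0 add r3: issue@1 deps=(None,None) exec_start@1 write@3
I1 add r3: issue@2 deps=(None,None) exec_start@2 write@5
I2 add r4: issue@3 deps=(None,None) exec_start@3 write@5
I3 mul r1: issue@4 deps=(None,None) exec_start@4 write@7
I4 add r2: issue@5 deps=(2,None) exec_start@5 write@6
I5 mul r1: issue@6 deps=(2,3) exec_start@7 write@9
I6 add r3: issue@7 deps=(5,2) exec_start@9 write@11

Answer: 3 5 5 7 6 9 11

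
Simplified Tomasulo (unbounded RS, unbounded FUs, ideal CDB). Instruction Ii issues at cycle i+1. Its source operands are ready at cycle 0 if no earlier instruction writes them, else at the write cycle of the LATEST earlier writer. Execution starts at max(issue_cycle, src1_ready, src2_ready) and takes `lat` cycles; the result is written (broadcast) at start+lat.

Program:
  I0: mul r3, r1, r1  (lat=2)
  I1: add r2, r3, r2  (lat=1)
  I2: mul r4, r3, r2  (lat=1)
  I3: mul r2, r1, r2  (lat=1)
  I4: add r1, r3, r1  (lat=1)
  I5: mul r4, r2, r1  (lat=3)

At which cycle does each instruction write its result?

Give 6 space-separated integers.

Answer: 3 4 5 5 6 9

Derivation:
I0 mul r3: issue@1 deps=(None,None) exec_start@1 write@3
I1 add r2: issue@2 deps=(0,None) exec_start@3 write@4
I2 mul r4: issue@3 deps=(0,1) exec_start@4 write@5
I3 mul r2: issue@4 deps=(None,1) exec_start@4 write@5
I4 add r1: issue@5 deps=(0,None) exec_start@5 write@6
I5 mul r4: issue@6 deps=(3,4) exec_start@6 write@9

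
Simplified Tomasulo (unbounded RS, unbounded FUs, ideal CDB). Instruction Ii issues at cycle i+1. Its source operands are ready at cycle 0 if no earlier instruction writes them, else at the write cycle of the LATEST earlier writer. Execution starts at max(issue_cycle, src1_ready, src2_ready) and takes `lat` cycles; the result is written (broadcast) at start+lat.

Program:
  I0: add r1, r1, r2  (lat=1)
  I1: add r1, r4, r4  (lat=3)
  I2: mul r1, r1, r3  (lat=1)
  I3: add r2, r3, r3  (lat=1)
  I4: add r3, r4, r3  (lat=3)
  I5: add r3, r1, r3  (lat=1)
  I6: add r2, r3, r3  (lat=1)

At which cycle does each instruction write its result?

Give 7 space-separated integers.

I0 add r1: issue@1 deps=(None,None) exec_start@1 write@2
I1 add r1: issue@2 deps=(None,None) exec_start@2 write@5
I2 mul r1: issue@3 deps=(1,None) exec_start@5 write@6
I3 add r2: issue@4 deps=(None,None) exec_start@4 write@5
I4 add r3: issue@5 deps=(None,None) exec_start@5 write@8
I5 add r3: issue@6 deps=(2,4) exec_start@8 write@9
I6 add r2: issue@7 deps=(5,5) exec_start@9 write@10

Answer: 2 5 6 5 8 9 10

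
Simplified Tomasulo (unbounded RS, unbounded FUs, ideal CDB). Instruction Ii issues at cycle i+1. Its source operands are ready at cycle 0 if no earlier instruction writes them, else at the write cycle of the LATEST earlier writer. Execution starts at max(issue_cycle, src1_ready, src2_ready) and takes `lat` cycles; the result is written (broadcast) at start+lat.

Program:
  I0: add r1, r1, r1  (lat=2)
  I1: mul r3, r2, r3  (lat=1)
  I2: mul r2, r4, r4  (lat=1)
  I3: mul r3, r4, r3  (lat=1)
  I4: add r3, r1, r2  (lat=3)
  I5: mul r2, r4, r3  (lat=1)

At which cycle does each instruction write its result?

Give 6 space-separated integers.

Answer: 3 3 4 5 8 9

Derivation:
I0 add r1: issue@1 deps=(None,None) exec_start@1 write@3
I1 mul r3: issue@2 deps=(None,None) exec_start@2 write@3
I2 mul r2: issue@3 deps=(None,None) exec_start@3 write@4
I3 mul r3: issue@4 deps=(None,1) exec_start@4 write@5
I4 add r3: issue@5 deps=(0,2) exec_start@5 write@8
I5 mul r2: issue@6 deps=(None,4) exec_start@8 write@9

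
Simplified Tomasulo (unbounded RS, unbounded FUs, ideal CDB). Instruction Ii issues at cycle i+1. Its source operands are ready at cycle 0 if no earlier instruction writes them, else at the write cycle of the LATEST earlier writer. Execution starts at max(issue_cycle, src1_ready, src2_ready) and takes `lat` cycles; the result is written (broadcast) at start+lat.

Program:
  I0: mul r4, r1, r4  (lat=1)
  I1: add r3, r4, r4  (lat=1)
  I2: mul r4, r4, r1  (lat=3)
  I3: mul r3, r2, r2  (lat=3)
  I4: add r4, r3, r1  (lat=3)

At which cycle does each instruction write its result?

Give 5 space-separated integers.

I0 mul r4: issue@1 deps=(None,None) exec_start@1 write@2
I1 add r3: issue@2 deps=(0,0) exec_start@2 write@3
I2 mul r4: issue@3 deps=(0,None) exec_start@3 write@6
I3 mul r3: issue@4 deps=(None,None) exec_start@4 write@7
I4 add r4: issue@5 deps=(3,None) exec_start@7 write@10

Answer: 2 3 6 7 10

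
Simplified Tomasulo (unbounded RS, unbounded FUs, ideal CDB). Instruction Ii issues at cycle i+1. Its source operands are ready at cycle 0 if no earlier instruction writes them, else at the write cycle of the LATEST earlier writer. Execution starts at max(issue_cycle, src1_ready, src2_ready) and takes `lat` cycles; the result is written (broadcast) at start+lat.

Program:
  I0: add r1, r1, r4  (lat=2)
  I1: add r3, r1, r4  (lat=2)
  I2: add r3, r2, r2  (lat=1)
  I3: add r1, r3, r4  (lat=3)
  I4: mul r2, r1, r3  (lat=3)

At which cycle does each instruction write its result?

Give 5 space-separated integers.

I0 add r1: issue@1 deps=(None,None) exec_start@1 write@3
I1 add r3: issue@2 deps=(0,None) exec_start@3 write@5
I2 add r3: issue@3 deps=(None,None) exec_start@3 write@4
I3 add r1: issue@4 deps=(2,None) exec_start@4 write@7
I4 mul r2: issue@5 deps=(3,2) exec_start@7 write@10

Answer: 3 5 4 7 10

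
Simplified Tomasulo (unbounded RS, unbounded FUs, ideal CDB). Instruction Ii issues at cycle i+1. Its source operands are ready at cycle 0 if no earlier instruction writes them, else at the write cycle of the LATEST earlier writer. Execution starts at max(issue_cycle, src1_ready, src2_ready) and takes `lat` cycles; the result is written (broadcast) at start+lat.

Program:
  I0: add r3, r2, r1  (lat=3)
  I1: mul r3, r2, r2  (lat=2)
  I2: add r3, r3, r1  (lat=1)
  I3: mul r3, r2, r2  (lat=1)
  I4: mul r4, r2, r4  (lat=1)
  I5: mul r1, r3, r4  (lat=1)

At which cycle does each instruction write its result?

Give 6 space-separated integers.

Answer: 4 4 5 5 6 7

Derivation:
I0 add r3: issue@1 deps=(None,None) exec_start@1 write@4
I1 mul r3: issue@2 deps=(None,None) exec_start@2 write@4
I2 add r3: issue@3 deps=(1,None) exec_start@4 write@5
I3 mul r3: issue@4 deps=(None,None) exec_start@4 write@5
I4 mul r4: issue@5 deps=(None,None) exec_start@5 write@6
I5 mul r1: issue@6 deps=(3,4) exec_start@6 write@7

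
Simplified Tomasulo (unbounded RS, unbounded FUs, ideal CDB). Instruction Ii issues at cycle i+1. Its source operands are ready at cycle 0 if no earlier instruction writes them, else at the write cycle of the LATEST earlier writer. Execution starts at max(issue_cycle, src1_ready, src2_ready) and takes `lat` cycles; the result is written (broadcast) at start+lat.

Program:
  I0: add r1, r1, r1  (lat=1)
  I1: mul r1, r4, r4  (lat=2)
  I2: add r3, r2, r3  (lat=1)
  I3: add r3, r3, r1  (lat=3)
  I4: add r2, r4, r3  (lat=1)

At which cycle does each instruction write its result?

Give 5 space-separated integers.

I0 add r1: issue@1 deps=(None,None) exec_start@1 write@2
I1 mul r1: issue@2 deps=(None,None) exec_start@2 write@4
I2 add r3: issue@3 deps=(None,None) exec_start@3 write@4
I3 add r3: issue@4 deps=(2,1) exec_start@4 write@7
I4 add r2: issue@5 deps=(None,3) exec_start@7 write@8

Answer: 2 4 4 7 8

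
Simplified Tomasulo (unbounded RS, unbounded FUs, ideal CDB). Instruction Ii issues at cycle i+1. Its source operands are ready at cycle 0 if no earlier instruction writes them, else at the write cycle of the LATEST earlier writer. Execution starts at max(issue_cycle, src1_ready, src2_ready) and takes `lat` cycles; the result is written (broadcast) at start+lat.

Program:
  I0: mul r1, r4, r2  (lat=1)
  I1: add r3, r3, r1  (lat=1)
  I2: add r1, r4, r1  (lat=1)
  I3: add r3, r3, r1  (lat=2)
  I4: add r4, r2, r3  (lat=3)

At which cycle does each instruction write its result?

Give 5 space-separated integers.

I0 mul r1: issue@1 deps=(None,None) exec_start@1 write@2
I1 add r3: issue@2 deps=(None,0) exec_start@2 write@3
I2 add r1: issue@3 deps=(None,0) exec_start@3 write@4
I3 add r3: issue@4 deps=(1,2) exec_start@4 write@6
I4 add r4: issue@5 deps=(None,3) exec_start@6 write@9

Answer: 2 3 4 6 9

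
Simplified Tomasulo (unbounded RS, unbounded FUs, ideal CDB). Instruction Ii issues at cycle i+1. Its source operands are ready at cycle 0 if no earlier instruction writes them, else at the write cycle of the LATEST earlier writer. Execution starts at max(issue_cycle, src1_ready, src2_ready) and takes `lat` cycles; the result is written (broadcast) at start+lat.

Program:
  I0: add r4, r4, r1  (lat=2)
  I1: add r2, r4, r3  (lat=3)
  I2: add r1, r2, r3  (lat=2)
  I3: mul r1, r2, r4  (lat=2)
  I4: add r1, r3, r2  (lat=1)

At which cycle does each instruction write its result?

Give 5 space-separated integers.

Answer: 3 6 8 8 7

Derivation:
I0 add r4: issue@1 deps=(None,None) exec_start@1 write@3
I1 add r2: issue@2 deps=(0,None) exec_start@3 write@6
I2 add r1: issue@3 deps=(1,None) exec_start@6 write@8
I3 mul r1: issue@4 deps=(1,0) exec_start@6 write@8
I4 add r1: issue@5 deps=(None,1) exec_start@6 write@7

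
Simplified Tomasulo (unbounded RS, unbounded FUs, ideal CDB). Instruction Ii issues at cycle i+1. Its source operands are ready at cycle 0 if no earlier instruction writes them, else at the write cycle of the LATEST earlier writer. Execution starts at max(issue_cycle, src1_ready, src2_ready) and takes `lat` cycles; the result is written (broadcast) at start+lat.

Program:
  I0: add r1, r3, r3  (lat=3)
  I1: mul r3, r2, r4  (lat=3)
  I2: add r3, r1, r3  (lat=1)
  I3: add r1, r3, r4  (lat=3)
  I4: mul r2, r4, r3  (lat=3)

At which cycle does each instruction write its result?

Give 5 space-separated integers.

Answer: 4 5 6 9 9

Derivation:
I0 add r1: issue@1 deps=(None,None) exec_start@1 write@4
I1 mul r3: issue@2 deps=(None,None) exec_start@2 write@5
I2 add r3: issue@3 deps=(0,1) exec_start@5 write@6
I3 add r1: issue@4 deps=(2,None) exec_start@6 write@9
I4 mul r2: issue@5 deps=(None,2) exec_start@6 write@9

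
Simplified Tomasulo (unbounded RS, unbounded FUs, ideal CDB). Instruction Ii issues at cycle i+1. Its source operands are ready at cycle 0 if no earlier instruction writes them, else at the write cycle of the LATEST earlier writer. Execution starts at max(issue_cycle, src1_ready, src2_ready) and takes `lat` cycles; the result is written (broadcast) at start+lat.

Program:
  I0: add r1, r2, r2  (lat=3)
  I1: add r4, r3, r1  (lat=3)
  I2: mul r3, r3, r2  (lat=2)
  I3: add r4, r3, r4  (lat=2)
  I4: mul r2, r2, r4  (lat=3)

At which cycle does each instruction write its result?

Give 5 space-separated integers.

Answer: 4 7 5 9 12

Derivation:
I0 add r1: issue@1 deps=(None,None) exec_start@1 write@4
I1 add r4: issue@2 deps=(None,0) exec_start@4 write@7
I2 mul r3: issue@3 deps=(None,None) exec_start@3 write@5
I3 add r4: issue@4 deps=(2,1) exec_start@7 write@9
I4 mul r2: issue@5 deps=(None,3) exec_start@9 write@12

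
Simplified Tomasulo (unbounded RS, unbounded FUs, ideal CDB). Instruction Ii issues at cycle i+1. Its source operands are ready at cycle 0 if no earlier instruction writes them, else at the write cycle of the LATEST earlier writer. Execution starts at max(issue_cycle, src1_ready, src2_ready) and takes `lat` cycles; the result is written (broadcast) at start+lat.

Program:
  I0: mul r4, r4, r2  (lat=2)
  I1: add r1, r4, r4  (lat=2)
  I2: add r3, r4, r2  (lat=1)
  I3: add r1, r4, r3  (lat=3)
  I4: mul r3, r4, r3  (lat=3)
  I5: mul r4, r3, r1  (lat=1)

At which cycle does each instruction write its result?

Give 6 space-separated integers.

I0 mul r4: issue@1 deps=(None,None) exec_start@1 write@3
I1 add r1: issue@2 deps=(0,0) exec_start@3 write@5
I2 add r3: issue@3 deps=(0,None) exec_start@3 write@4
I3 add r1: issue@4 deps=(0,2) exec_start@4 write@7
I4 mul r3: issue@5 deps=(0,2) exec_start@5 write@8
I5 mul r4: issue@6 deps=(4,3) exec_start@8 write@9

Answer: 3 5 4 7 8 9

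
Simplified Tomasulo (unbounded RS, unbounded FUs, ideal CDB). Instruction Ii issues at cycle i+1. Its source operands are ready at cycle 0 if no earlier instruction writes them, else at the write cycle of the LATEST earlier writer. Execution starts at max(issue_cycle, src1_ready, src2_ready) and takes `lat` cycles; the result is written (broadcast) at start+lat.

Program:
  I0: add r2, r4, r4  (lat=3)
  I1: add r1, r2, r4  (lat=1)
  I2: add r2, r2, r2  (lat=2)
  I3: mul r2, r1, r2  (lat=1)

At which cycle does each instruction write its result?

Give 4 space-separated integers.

I0 add r2: issue@1 deps=(None,None) exec_start@1 write@4
I1 add r1: issue@2 deps=(0,None) exec_start@4 write@5
I2 add r2: issue@3 deps=(0,0) exec_start@4 write@6
I3 mul r2: issue@4 deps=(1,2) exec_start@6 write@7

Answer: 4 5 6 7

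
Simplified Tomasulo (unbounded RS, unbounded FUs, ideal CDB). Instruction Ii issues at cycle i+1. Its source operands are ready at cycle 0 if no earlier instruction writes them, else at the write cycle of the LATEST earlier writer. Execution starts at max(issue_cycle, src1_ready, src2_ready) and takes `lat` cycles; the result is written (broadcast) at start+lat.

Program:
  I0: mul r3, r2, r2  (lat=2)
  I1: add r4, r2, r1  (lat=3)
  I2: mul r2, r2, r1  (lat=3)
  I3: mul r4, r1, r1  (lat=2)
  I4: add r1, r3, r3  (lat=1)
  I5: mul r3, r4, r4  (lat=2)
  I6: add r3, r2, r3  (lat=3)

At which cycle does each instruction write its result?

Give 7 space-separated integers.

Answer: 3 5 6 6 6 8 11

Derivation:
I0 mul r3: issue@1 deps=(None,None) exec_start@1 write@3
I1 add r4: issue@2 deps=(None,None) exec_start@2 write@5
I2 mul r2: issue@3 deps=(None,None) exec_start@3 write@6
I3 mul r4: issue@4 deps=(None,None) exec_start@4 write@6
I4 add r1: issue@5 deps=(0,0) exec_start@5 write@6
I5 mul r3: issue@6 deps=(3,3) exec_start@6 write@8
I6 add r3: issue@7 deps=(2,5) exec_start@8 write@11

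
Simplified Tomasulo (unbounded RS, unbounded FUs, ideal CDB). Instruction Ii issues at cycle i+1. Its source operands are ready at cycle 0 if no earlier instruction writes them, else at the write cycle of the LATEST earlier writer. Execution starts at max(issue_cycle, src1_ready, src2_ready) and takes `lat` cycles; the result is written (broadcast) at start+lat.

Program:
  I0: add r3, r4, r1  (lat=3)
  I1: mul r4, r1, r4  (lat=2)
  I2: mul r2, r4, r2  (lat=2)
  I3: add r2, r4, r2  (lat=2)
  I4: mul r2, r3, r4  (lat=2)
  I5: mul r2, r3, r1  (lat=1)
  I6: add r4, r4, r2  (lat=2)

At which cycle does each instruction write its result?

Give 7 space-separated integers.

I0 add r3: issue@1 deps=(None,None) exec_start@1 write@4
I1 mul r4: issue@2 deps=(None,None) exec_start@2 write@4
I2 mul r2: issue@3 deps=(1,None) exec_start@4 write@6
I3 add r2: issue@4 deps=(1,2) exec_start@6 write@8
I4 mul r2: issue@5 deps=(0,1) exec_start@5 write@7
I5 mul r2: issue@6 deps=(0,None) exec_start@6 write@7
I6 add r4: issue@7 deps=(1,5) exec_start@7 write@9

Answer: 4 4 6 8 7 7 9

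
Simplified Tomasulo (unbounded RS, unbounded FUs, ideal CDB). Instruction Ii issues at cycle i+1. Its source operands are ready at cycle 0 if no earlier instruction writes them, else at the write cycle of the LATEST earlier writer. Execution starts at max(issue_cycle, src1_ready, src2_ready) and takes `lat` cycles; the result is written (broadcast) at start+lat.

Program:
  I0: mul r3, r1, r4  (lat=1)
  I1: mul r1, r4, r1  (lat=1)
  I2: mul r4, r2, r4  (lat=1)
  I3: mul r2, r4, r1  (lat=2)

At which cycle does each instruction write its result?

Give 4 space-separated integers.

I0 mul r3: issue@1 deps=(None,None) exec_start@1 write@2
I1 mul r1: issue@2 deps=(None,None) exec_start@2 write@3
I2 mul r4: issue@3 deps=(None,None) exec_start@3 write@4
I3 mul r2: issue@4 deps=(2,1) exec_start@4 write@6

Answer: 2 3 4 6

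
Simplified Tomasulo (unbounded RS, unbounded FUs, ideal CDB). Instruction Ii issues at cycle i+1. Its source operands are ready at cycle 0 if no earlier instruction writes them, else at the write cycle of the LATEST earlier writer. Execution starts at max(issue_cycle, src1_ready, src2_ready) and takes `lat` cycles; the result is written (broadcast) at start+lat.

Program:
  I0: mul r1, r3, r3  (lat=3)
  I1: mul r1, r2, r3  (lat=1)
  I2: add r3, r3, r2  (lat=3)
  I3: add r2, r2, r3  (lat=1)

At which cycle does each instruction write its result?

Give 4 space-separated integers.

I0 mul r1: issue@1 deps=(None,None) exec_start@1 write@4
I1 mul r1: issue@2 deps=(None,None) exec_start@2 write@3
I2 add r3: issue@3 deps=(None,None) exec_start@3 write@6
I3 add r2: issue@4 deps=(None,2) exec_start@6 write@7

Answer: 4 3 6 7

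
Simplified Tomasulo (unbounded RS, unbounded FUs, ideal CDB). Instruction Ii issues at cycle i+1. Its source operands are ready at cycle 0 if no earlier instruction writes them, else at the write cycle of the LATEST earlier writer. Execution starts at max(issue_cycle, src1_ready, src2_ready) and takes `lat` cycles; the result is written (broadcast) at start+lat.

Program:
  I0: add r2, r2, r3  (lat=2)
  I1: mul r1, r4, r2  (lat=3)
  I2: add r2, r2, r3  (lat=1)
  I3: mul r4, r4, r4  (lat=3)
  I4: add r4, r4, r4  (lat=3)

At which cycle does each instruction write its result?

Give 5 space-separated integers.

Answer: 3 6 4 7 10

Derivation:
I0 add r2: issue@1 deps=(None,None) exec_start@1 write@3
I1 mul r1: issue@2 deps=(None,0) exec_start@3 write@6
I2 add r2: issue@3 deps=(0,None) exec_start@3 write@4
I3 mul r4: issue@4 deps=(None,None) exec_start@4 write@7
I4 add r4: issue@5 deps=(3,3) exec_start@7 write@10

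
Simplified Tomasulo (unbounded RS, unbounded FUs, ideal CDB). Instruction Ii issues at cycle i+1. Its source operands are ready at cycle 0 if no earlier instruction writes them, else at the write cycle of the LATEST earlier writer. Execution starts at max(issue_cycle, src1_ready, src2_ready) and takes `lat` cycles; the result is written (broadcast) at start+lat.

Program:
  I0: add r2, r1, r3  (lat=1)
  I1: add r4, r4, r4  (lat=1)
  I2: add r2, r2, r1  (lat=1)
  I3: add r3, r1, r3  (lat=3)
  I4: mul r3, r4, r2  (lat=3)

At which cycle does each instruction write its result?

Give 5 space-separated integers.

I0 add r2: issue@1 deps=(None,None) exec_start@1 write@2
I1 add r4: issue@2 deps=(None,None) exec_start@2 write@3
I2 add r2: issue@3 deps=(0,None) exec_start@3 write@4
I3 add r3: issue@4 deps=(None,None) exec_start@4 write@7
I4 mul r3: issue@5 deps=(1,2) exec_start@5 write@8

Answer: 2 3 4 7 8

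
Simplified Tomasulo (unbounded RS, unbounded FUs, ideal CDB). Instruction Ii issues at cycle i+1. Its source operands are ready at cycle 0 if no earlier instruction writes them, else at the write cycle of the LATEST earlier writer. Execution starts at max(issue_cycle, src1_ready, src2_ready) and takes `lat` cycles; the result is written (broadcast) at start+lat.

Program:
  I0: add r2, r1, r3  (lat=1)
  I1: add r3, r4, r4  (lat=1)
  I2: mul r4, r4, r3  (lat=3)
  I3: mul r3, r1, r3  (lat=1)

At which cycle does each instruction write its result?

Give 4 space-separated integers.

Answer: 2 3 6 5

Derivation:
I0 add r2: issue@1 deps=(None,None) exec_start@1 write@2
I1 add r3: issue@2 deps=(None,None) exec_start@2 write@3
I2 mul r4: issue@3 deps=(None,1) exec_start@3 write@6
I3 mul r3: issue@4 deps=(None,1) exec_start@4 write@5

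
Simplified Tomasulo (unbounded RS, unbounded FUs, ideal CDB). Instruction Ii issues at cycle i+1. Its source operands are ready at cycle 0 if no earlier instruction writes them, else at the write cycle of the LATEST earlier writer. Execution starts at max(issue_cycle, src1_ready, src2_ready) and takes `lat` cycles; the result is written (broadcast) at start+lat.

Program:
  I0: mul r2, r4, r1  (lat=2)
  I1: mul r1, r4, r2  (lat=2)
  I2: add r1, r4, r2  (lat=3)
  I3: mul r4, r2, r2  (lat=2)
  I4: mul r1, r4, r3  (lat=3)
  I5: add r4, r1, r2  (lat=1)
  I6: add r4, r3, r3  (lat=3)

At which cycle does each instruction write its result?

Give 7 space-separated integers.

Answer: 3 5 6 6 9 10 10

Derivation:
I0 mul r2: issue@1 deps=(None,None) exec_start@1 write@3
I1 mul r1: issue@2 deps=(None,0) exec_start@3 write@5
I2 add r1: issue@3 deps=(None,0) exec_start@3 write@6
I3 mul r4: issue@4 deps=(0,0) exec_start@4 write@6
I4 mul r1: issue@5 deps=(3,None) exec_start@6 write@9
I5 add r4: issue@6 deps=(4,0) exec_start@9 write@10
I6 add r4: issue@7 deps=(None,None) exec_start@7 write@10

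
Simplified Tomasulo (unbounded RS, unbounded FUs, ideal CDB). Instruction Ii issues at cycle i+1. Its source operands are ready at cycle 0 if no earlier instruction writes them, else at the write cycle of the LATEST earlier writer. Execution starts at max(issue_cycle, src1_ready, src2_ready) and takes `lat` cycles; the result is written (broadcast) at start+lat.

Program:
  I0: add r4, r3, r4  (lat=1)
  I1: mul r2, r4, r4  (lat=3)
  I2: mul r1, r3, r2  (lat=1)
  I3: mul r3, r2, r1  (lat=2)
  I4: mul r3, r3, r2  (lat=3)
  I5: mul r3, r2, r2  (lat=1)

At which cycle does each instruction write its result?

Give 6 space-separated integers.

Answer: 2 5 6 8 11 7

Derivation:
I0 add r4: issue@1 deps=(None,None) exec_start@1 write@2
I1 mul r2: issue@2 deps=(0,0) exec_start@2 write@5
I2 mul r1: issue@3 deps=(None,1) exec_start@5 write@6
I3 mul r3: issue@4 deps=(1,2) exec_start@6 write@8
I4 mul r3: issue@5 deps=(3,1) exec_start@8 write@11
I5 mul r3: issue@6 deps=(1,1) exec_start@6 write@7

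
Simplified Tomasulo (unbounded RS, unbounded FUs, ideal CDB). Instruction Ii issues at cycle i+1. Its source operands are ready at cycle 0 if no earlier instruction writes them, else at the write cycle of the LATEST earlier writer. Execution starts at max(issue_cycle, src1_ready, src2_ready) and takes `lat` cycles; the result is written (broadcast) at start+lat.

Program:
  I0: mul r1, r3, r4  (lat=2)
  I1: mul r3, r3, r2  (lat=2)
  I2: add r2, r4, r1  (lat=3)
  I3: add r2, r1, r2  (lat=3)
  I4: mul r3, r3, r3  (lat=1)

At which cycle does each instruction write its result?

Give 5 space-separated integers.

Answer: 3 4 6 9 6

Derivation:
I0 mul r1: issue@1 deps=(None,None) exec_start@1 write@3
I1 mul r3: issue@2 deps=(None,None) exec_start@2 write@4
I2 add r2: issue@3 deps=(None,0) exec_start@3 write@6
I3 add r2: issue@4 deps=(0,2) exec_start@6 write@9
I4 mul r3: issue@5 deps=(1,1) exec_start@5 write@6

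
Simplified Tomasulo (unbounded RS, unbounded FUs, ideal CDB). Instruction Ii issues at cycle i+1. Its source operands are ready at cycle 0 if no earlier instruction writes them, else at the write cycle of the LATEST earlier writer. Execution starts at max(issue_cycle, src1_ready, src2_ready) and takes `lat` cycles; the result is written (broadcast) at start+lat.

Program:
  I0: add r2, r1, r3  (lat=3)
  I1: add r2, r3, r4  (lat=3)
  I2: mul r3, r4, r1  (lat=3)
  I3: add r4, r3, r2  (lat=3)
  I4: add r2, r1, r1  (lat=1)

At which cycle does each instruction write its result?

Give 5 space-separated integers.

Answer: 4 5 6 9 6

Derivation:
I0 add r2: issue@1 deps=(None,None) exec_start@1 write@4
I1 add r2: issue@2 deps=(None,None) exec_start@2 write@5
I2 mul r3: issue@3 deps=(None,None) exec_start@3 write@6
I3 add r4: issue@4 deps=(2,1) exec_start@6 write@9
I4 add r2: issue@5 deps=(None,None) exec_start@5 write@6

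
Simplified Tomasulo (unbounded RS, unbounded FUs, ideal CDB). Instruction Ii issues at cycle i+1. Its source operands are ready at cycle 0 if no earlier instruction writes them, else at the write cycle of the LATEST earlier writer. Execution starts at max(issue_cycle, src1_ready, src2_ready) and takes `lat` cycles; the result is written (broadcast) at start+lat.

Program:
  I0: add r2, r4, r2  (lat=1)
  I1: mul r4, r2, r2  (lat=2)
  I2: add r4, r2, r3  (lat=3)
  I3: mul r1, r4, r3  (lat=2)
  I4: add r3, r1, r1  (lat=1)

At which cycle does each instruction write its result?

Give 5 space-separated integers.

Answer: 2 4 6 8 9

Derivation:
I0 add r2: issue@1 deps=(None,None) exec_start@1 write@2
I1 mul r4: issue@2 deps=(0,0) exec_start@2 write@4
I2 add r4: issue@3 deps=(0,None) exec_start@3 write@6
I3 mul r1: issue@4 deps=(2,None) exec_start@6 write@8
I4 add r3: issue@5 deps=(3,3) exec_start@8 write@9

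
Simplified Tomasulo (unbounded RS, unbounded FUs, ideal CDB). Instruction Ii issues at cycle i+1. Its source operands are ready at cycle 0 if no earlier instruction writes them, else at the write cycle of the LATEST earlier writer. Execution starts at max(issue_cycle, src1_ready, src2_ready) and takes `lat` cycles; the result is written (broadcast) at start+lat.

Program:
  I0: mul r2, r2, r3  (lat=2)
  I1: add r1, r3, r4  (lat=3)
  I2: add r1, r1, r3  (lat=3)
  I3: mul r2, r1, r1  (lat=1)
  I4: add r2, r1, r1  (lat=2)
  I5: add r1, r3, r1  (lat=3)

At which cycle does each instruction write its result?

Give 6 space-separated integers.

I0 mul r2: issue@1 deps=(None,None) exec_start@1 write@3
I1 add r1: issue@2 deps=(None,None) exec_start@2 write@5
I2 add r1: issue@3 deps=(1,None) exec_start@5 write@8
I3 mul r2: issue@4 deps=(2,2) exec_start@8 write@9
I4 add r2: issue@5 deps=(2,2) exec_start@8 write@10
I5 add r1: issue@6 deps=(None,2) exec_start@8 write@11

Answer: 3 5 8 9 10 11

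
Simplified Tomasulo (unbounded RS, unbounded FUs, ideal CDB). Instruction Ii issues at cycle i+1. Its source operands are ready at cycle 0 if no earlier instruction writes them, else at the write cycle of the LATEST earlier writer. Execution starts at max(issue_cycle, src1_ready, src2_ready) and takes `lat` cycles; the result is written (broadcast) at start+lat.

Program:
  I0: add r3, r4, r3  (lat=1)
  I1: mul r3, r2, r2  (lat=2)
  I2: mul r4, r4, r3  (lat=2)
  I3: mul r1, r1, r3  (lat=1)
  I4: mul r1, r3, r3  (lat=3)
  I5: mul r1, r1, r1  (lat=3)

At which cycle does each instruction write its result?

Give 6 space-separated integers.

Answer: 2 4 6 5 8 11

Derivation:
I0 add r3: issue@1 deps=(None,None) exec_start@1 write@2
I1 mul r3: issue@2 deps=(None,None) exec_start@2 write@4
I2 mul r4: issue@3 deps=(None,1) exec_start@4 write@6
I3 mul r1: issue@4 deps=(None,1) exec_start@4 write@5
I4 mul r1: issue@5 deps=(1,1) exec_start@5 write@8
I5 mul r1: issue@6 deps=(4,4) exec_start@8 write@11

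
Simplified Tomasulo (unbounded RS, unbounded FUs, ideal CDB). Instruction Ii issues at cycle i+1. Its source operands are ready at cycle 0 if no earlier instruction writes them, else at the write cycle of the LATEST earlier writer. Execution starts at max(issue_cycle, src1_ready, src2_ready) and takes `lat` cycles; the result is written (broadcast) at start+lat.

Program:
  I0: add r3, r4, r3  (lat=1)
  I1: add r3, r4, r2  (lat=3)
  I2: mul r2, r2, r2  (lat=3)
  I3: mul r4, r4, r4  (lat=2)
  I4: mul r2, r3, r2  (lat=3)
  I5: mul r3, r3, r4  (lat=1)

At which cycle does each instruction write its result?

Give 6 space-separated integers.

Answer: 2 5 6 6 9 7

Derivation:
I0 add r3: issue@1 deps=(None,None) exec_start@1 write@2
I1 add r3: issue@2 deps=(None,None) exec_start@2 write@5
I2 mul r2: issue@3 deps=(None,None) exec_start@3 write@6
I3 mul r4: issue@4 deps=(None,None) exec_start@4 write@6
I4 mul r2: issue@5 deps=(1,2) exec_start@6 write@9
I5 mul r3: issue@6 deps=(1,3) exec_start@6 write@7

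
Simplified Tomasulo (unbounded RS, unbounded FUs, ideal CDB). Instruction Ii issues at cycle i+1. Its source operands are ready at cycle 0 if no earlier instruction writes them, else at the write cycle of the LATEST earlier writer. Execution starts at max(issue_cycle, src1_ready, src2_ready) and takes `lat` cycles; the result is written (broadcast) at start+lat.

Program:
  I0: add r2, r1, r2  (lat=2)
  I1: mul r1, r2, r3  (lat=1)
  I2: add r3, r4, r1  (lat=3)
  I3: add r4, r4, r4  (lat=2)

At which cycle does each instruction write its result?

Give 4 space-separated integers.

Answer: 3 4 7 6

Derivation:
I0 add r2: issue@1 deps=(None,None) exec_start@1 write@3
I1 mul r1: issue@2 deps=(0,None) exec_start@3 write@4
I2 add r3: issue@3 deps=(None,1) exec_start@4 write@7
I3 add r4: issue@4 deps=(None,None) exec_start@4 write@6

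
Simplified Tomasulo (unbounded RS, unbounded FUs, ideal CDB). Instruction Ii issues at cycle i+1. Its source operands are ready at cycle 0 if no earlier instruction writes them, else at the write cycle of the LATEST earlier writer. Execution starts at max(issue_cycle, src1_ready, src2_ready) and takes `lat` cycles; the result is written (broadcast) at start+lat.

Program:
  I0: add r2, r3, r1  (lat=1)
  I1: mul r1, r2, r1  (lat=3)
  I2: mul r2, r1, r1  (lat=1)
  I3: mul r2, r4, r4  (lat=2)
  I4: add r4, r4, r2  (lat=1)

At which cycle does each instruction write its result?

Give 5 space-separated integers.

I0 add r2: issue@1 deps=(None,None) exec_start@1 write@2
I1 mul r1: issue@2 deps=(0,None) exec_start@2 write@5
I2 mul r2: issue@3 deps=(1,1) exec_start@5 write@6
I3 mul r2: issue@4 deps=(None,None) exec_start@4 write@6
I4 add r4: issue@5 deps=(None,3) exec_start@6 write@7

Answer: 2 5 6 6 7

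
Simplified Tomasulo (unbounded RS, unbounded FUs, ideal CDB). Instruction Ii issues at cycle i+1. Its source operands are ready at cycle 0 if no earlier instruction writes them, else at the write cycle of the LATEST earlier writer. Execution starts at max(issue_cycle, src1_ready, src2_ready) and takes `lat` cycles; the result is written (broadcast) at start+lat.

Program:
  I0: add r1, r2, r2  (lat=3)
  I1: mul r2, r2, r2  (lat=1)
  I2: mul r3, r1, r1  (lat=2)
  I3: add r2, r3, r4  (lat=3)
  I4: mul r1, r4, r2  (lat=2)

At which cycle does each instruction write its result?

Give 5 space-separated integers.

I0 add r1: issue@1 deps=(None,None) exec_start@1 write@4
I1 mul r2: issue@2 deps=(None,None) exec_start@2 write@3
I2 mul r3: issue@3 deps=(0,0) exec_start@4 write@6
I3 add r2: issue@4 deps=(2,None) exec_start@6 write@9
I4 mul r1: issue@5 deps=(None,3) exec_start@9 write@11

Answer: 4 3 6 9 11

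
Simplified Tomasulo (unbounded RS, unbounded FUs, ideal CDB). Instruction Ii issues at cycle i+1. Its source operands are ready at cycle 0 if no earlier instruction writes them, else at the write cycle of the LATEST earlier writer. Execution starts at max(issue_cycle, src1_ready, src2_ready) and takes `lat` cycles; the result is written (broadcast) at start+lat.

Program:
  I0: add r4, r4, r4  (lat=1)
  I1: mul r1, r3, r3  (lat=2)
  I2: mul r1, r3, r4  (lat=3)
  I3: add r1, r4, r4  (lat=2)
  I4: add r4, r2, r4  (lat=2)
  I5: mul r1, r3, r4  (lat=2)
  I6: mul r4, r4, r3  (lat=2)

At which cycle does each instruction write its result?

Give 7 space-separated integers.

Answer: 2 4 6 6 7 9 9

Derivation:
I0 add r4: issue@1 deps=(None,None) exec_start@1 write@2
I1 mul r1: issue@2 deps=(None,None) exec_start@2 write@4
I2 mul r1: issue@3 deps=(None,0) exec_start@3 write@6
I3 add r1: issue@4 deps=(0,0) exec_start@4 write@6
I4 add r4: issue@5 deps=(None,0) exec_start@5 write@7
I5 mul r1: issue@6 deps=(None,4) exec_start@7 write@9
I6 mul r4: issue@7 deps=(4,None) exec_start@7 write@9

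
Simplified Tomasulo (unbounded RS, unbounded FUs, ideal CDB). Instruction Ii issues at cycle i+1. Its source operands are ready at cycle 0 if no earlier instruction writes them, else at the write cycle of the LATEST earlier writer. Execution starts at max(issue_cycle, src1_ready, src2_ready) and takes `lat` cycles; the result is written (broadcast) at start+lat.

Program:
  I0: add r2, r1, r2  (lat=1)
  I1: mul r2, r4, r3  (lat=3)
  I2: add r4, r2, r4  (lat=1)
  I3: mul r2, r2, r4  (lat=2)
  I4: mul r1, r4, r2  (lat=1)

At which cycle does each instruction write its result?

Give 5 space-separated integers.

Answer: 2 5 6 8 9

Derivation:
I0 add r2: issue@1 deps=(None,None) exec_start@1 write@2
I1 mul r2: issue@2 deps=(None,None) exec_start@2 write@5
I2 add r4: issue@3 deps=(1,None) exec_start@5 write@6
I3 mul r2: issue@4 deps=(1,2) exec_start@6 write@8
I4 mul r1: issue@5 deps=(2,3) exec_start@8 write@9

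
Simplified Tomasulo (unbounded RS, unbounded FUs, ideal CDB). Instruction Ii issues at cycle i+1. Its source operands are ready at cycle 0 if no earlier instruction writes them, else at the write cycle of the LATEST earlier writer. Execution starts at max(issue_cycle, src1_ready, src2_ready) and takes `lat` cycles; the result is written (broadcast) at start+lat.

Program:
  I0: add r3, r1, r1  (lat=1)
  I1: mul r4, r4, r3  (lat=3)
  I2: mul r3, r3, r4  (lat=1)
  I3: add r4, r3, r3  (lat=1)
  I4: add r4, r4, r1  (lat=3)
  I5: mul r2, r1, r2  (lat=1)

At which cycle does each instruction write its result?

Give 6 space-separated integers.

Answer: 2 5 6 7 10 7

Derivation:
I0 add r3: issue@1 deps=(None,None) exec_start@1 write@2
I1 mul r4: issue@2 deps=(None,0) exec_start@2 write@5
I2 mul r3: issue@3 deps=(0,1) exec_start@5 write@6
I3 add r4: issue@4 deps=(2,2) exec_start@6 write@7
I4 add r4: issue@5 deps=(3,None) exec_start@7 write@10
I5 mul r2: issue@6 deps=(None,None) exec_start@6 write@7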